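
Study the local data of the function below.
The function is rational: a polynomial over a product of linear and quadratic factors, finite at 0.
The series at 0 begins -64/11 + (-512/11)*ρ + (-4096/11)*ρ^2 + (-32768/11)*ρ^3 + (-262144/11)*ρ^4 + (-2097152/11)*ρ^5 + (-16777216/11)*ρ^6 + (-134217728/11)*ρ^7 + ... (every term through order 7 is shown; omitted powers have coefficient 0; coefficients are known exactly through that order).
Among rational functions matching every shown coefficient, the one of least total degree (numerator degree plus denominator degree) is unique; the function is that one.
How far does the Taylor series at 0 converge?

The radius of convergence is 1/8.

No rational of total degree below 1 reproduces all 8 coefficients; solving the [0/1] Pade equations on them gives f(ρ) = 8/(11*(ρ - 1/8)), whose expansion matches every shown term.
Denominator factor (ρ - 1/8): pole of order 1 at 1/8, modulus 1/8.
The radius of convergence is the smallest modulus among the singular points: 1/8.


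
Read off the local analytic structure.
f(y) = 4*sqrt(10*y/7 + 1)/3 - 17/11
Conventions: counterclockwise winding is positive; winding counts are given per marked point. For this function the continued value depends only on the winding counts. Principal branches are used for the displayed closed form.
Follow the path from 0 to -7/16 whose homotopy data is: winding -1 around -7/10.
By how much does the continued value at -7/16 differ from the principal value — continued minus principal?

Continued minus principal equals -(2/3)*sqrt(6).

The rational part is single-valued and drops out of the difference; each branch term changes only by its own monodromy.
(4/3)*sqrt(1 - y/(-7/10)): winding -1 is odd, the square root flips sign, contributing -2*(4/3)*sqrt(1 - (-7/16)/(-7/10)) = -2*(4/3)*sqrt(3/8) = -(2/3)*sqrt(6).
Summing the contributions at y = -7/16 gives -(2/3)*sqrt(6).


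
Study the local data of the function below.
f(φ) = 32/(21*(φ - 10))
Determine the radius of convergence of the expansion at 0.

The radius of convergence is 10.

Denominator factor (φ - 10): pole of order 1 at 10, modulus 10.
The radius of convergence is the smallest modulus among the singular points: 10.


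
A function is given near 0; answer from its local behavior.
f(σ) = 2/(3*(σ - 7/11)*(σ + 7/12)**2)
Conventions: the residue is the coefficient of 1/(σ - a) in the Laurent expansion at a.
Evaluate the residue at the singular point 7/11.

At the order-1 pole 7/11 set g(σ) = (σ - (7/11))*f(σ) = 2/(3*(σ + 7/12)**2).
Simple pole: residue = g(a) at a = 7/11, which is 11616/25921.

The residue is 11616/25921.


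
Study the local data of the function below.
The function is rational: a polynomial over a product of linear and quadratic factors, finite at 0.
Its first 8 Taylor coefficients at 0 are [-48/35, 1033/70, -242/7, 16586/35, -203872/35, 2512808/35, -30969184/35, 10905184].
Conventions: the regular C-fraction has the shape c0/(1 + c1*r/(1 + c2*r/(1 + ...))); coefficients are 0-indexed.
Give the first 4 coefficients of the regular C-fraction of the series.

Taylor coefficients (read off): a_0 = -48/35, a_1 = 1033/70, a_2 = -242/7, a_3 = 16586/35.
c0 = a_0 = -48/35. Peel one level at a time: if S = 1 + c*r/S' with S'(0) = 1, then c is the r-coefficient of S and S' = c*r/(S - 1).
S_1 = c0/f = 1 + (1033/96)*r + (834769/9216)*r^2 + ...; c1 = 1033/96.
S_2 = c1*r/(S_1 - 1) = 1 + (-834769/99168)*r + (-28410276/1067089)*r^2 + ...; c2 = -834769/99168.
S_3 = c2*r/(S_2 - 1) = 1 + (-2727386496/862316377)*r + ...; c3 = -2727386496/862316377.

The regular C-fraction coefficients are [-48/35, 1033/96, -834769/99168, -2727386496/862316377].


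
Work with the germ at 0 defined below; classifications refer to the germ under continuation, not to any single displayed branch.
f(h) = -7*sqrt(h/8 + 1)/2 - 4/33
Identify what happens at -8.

The term (-7/2)*sqrt(1 - h/(-8)) has argument 1 - -8/(-8) = 0 at -8: a square-root (algebraic, two-sheeted) branch point; the remaining terms are analytic or single-valued there.

The point is an algebraic (square-root) branch point.


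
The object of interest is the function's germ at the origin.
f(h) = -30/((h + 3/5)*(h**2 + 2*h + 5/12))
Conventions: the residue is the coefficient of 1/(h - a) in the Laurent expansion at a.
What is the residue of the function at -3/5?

At the order-1 pole -3/5 set g(h) = (h - (-3/5))*f(h) = -30/(h**2 + 2*h + 5/12).
Simple pole: residue = g(a) at a = -3/5, which is 9000/127.

The residue is 9000/127.


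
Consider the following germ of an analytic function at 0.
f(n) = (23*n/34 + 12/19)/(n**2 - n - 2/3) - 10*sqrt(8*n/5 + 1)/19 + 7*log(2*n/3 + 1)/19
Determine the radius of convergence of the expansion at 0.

Denominator factor (n**2 - n - 2/3): discriminant 11/3, real irrational roots 1/2 + (1/6)*sqrt(33) and 1/2 - (1/6)*sqrt(33); poles of order 1, moduli 1/2 + (1/6)*sqrt(33) and -1/2 + (1/6)*sqrt(33).
Branch term (-10/19)*sqrt(1 - n/(-5/8)): its argument vanishes at n = -5/8, a square-root branch point, modulus 5/8.
Branch term (7/19)*log(1 - n/(-3/2)): its argument vanishes at n = -3/2, a logarithmic branch point, modulus 3/2.
The radius of convergence is the smallest modulus among the singular points: -1/2 + (1/6)*sqrt(33).

The radius of convergence is -1/2 + (1/6)*sqrt(33).


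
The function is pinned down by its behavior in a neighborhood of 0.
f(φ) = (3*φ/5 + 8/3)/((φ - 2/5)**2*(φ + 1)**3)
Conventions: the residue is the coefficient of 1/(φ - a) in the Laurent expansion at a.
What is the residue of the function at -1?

At the order-3 pole -1 set g(φ) = (φ - (-1))^3*f(φ) = (3*φ/5 + 8/3)/(φ - 2/5)**2.
Order-3 pole: residue = g''(a)/2; g''(-1) = 9850/2401, so the residue is 4925/2401.

The residue is 4925/2401.


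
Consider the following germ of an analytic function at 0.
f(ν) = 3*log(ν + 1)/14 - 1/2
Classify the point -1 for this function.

The point is a logarithmic branch point.

The term (3/14)*log(1 - ν/(-1)) has argument 1 - -1/(-1) = 0 at -1: a logarithmic (infinitely-sheeted) branch point; the remaining terms are analytic or single-valued there.


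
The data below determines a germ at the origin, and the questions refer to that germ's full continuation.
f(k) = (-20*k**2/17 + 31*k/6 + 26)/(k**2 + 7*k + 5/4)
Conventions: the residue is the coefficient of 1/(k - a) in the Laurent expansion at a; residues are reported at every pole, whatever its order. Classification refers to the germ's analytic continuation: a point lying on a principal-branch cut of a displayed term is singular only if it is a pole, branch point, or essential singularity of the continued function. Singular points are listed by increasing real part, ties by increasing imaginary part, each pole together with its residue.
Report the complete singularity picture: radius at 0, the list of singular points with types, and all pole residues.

Denominator factor (k**2 + 7*k + 5/4): discriminant 44, real irrational roots -7/2 + sqrt(11) and -7/2 - sqrt(11); poles of order 1, moduli 7/2 - sqrt(11) and 7/2 + sqrt(11).
The radius of convergence is the smallest modulus among the singular points: 7/2 - sqrt(11).
The factor k**2 + 7*k + 5/4 splits as (k - a)(k - a') with a = -7/2 - sqrt(11), a' = -7/2 + sqrt(11). At the order-1 pole a set g(k) = (k - a)*f(k) = [-20*k**2/17 + 31*k/6 + 26] / (k - a').
Simple pole: residue = g(a) at a = -7/2 - sqrt(11), which is 1367/204 + (3965/4488)*sqrt(11).
The factor k**2 + 7*k + 5/4 splits as (k - a)(k - a') with a = -7/2 + sqrt(11), a' = -7/2 - sqrt(11). At the order-1 pole a set g(k) = (k - a)*f(k) = [-20*k**2/17 + 31*k/6 + 26] / (k - a').
Simple pole: residue = g(a) at a = -7/2 + sqrt(11), which is 1367/204 - (3965/4488)*sqrt(11).
List the singular points by increasing real part (a conjugate pair: the negative imaginary part first).

Radius of convergence at 0: 7/2 - sqrt(11).
At -7/2 - sqrt(11): a pole of order 1; residue 1367/204 + (3965/4488)*sqrt(11).
At -7/2 + sqrt(11): a pole of order 1; residue 1367/204 - (3965/4488)*sqrt(11).


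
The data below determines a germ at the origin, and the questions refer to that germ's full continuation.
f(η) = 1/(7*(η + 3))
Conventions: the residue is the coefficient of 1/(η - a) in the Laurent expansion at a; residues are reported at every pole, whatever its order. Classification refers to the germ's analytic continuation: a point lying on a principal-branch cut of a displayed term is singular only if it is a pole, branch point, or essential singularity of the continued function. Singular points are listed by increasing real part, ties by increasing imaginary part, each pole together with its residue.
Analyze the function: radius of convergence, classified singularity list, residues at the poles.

Denominator factor (η + 3): pole of order 1 at -3, modulus 3.
The radius of convergence is the smallest modulus among the singular points: 3.
At the order-1 pole -3 set g(η) = (η - (-3))*f(η) = 1/7.
Simple pole: residue = g(a) at a = -3, which is 1/7.

Radius of convergence at 0: 3.
At -3: a pole of order 1; residue 1/7.


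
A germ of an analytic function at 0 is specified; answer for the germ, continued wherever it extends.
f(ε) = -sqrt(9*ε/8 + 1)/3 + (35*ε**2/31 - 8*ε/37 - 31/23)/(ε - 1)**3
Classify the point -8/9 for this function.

The term (-1/3)*sqrt(1 - ε/(-8/9)) has argument 1 - -8/9/(-8/9) = 0 at -8/9: a square-root (algebraic, two-sheeted) branch point; the remaining terms are analytic or single-valued there.

The point is an algebraic (square-root) branch point.


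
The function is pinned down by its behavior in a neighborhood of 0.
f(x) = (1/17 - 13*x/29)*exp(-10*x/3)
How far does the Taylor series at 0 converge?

The radius of convergence is infinite.

The factor exp(-10*x/3) is entire and contributes no finite singular point.
The polynomial part has no poles.
No finite singular points: the Taylor series at 0 converges everywhere.


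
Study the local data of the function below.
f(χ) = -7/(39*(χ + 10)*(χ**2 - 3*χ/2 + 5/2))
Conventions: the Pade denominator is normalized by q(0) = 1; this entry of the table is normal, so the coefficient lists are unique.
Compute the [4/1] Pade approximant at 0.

The Pade approximant has numerator coefficients [-7/975, -301/54275, -1351/4070625, 2723/1356875, 136171/101765625]; denominator coefficients [1, 91/334].

Taylor coefficients needed (expand at 0): a_0 = -7/975, a_1 = -7/1950, a_2 = 21/32500, a_3 = 119/65000, a_4 = 8183/9750000, a_5 = -343/1500000.
Write the denominator as Q(χ) = 1 + q1*χ. Requiring Q*f - P = O(χ^6) with deg P <= 4 kills the coefficients of χ^5..χ^5 in Q*f:
  χ^5: a_5 + q1*a_4 = 0, i.e. -343/1500000 + (8183/9750000)*q1 = 0.
Solving this linear system: q1 = 91/334.
The numerator is Q*f truncated at degree 4: P0 = a_0 = -7/975; P1 = a_1 + q1*a_0 = -301/54275; P2 = a_2 + q1*a_1 = -1351/4070625; P3 = a_3 + q1*a_2 = 2723/1356875; P4 = a_4 + q1*a_3 = 136171/101765625.


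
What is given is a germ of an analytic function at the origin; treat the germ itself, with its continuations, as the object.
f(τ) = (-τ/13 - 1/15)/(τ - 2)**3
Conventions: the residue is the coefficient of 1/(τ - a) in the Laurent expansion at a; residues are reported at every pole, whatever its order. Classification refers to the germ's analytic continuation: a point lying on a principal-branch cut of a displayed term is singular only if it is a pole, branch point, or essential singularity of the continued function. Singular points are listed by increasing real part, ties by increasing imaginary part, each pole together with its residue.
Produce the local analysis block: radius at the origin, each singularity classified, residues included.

Radius of convergence at 0: 2.
At 2: a pole of order 3; residue 0.

Denominator factor (τ - 2)^3: pole of order 3 at 2, modulus 2.
The radius of convergence is the smallest modulus among the singular points: 2.
At the order-3 pole 2 set g(τ) = (τ - (2))^3*f(τ) = -τ/13 - 1/15.
Order-3 pole: residue = g''(a)/2; g''(2) = 0, so the residue is 0.


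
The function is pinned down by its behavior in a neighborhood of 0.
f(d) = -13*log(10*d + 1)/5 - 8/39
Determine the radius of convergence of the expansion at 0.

The radius of convergence is 1/10.

Branch term (-13/5)*log(1 - d/(-1/10)): its argument vanishes at d = -1/10, a logarithmic branch point, modulus 1/10.
The radius of convergence is the smallest modulus among the singular points: 1/10.


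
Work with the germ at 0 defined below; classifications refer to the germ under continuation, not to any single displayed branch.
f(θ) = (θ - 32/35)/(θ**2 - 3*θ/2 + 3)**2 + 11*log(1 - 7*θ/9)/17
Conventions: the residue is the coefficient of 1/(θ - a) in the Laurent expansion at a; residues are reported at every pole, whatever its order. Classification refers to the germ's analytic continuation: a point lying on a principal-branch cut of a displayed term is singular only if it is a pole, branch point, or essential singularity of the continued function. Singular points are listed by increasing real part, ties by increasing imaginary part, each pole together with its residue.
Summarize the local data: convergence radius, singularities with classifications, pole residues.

Denominator factor (θ**2 - 3*θ/2 + 3)^2: discriminant -39/4, complex-conjugate roots (3/4) + ((1/4)*sqrt(39))*i and (3/4) - ((1/4)*sqrt(39))*i; poles of order 2, moduli sqrt(3) and sqrt(3).
Branch term (11/17)*log(1 - θ/(9/7)): its argument vanishes at θ = 9/7, a logarithmic branch point, modulus 9/7.
The radius of convergence is the smallest modulus among the singular points: 9/7.
The branch term is analytic at (3/4) - ((1/4)*sqrt(39))*i and contributes nothing to the residue; only the rational part matters.
The factor θ**2 - 3*θ/2 + 3 splits as (θ - a)(θ - a') with a = (3/4) - ((1/4)*sqrt(39))*i, a' = (3/4) + ((1/4)*sqrt(39))*i. At the order-2 pole a set g(θ) = (θ - a)^2*(rational part) = [θ - 32/35] / (θ - a')^2.
Order-2 pole: residue = g'(a); g'((3/4) - ((1/4)*sqrt(39))*i) = -((92/53235)*sqrt(39))*i, so the residue is -((92/53235)*sqrt(39))*i.
The branch term is analytic at (3/4) + ((1/4)*sqrt(39))*i and contributes nothing to the residue; only the rational part matters.
The factor θ**2 - 3*θ/2 + 3 splits as (θ - a)(θ - a') with a = (3/4) + ((1/4)*sqrt(39))*i, a' = (3/4) - ((1/4)*sqrt(39))*i. At the order-2 pole a set g(θ) = (θ - a)^2*(rational part) = [θ - 32/35] / (θ - a')^2.
Order-2 pole: residue = g'(a); g'((3/4) + ((1/4)*sqrt(39))*i) = ((92/53235)*sqrt(39))*i, so the residue is ((92/53235)*sqrt(39))*i.
List the singular points by increasing real part (a conjugate pair: the negative imaginary part first).

Radius of convergence at 0: 9/7.
At (3/4) - ((1/4)*sqrt(39))*i: a pole of order 2; residue -((92/53235)*sqrt(39))*i.
At (3/4) + ((1/4)*sqrt(39))*i: a pole of order 2; residue ((92/53235)*sqrt(39))*i.
At 9/7: a logarithmic branch point.


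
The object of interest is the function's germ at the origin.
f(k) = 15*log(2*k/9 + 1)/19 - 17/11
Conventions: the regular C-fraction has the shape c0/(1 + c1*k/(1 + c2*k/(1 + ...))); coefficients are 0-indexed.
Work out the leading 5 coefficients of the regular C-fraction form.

The regular C-fraction coefficients are [-17/11, 110/969, -7/2907, -323/189, 344/189].

Taylor coefficients (expand at 0): a_0 = -17/11, a_1 = 10/57, a_2 = -10/513, a_3 = 40/13851, a_4 = -20/41553.
c0 = a_0 = -17/11. Peel one level at a time: if S = 1 + c*k/S' with S'(0) = 1, then c is the k-coefficient of S and S' = c*k/(S - 1).
S_1 = c0/f = 1 + (110/969)*k + (770/2816883)*k^2 + ...; c1 = 110/969.
S_2 = c1*k/(S_1 - 1) = 1 + (-7/2907)*k + (-1/243)*k^2 + ...; c2 = -7/2907.
S_3 = c2*k/(S_2 - 1) = 1 + (-323/189)*k + (111112/35721)*k^2 + ...; c3 = -323/189.
S_4 = c3*k/(S_3 - 1) = 1 + (344/189)*k + ...; c4 = 344/189.


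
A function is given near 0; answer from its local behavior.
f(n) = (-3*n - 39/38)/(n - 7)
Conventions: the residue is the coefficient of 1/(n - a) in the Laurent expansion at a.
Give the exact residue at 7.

The residue is -837/38.

At the order-1 pole 7 set g(n) = (n - (7))*f(n) = -3*n - 39/38.
Simple pole: residue = g(a) at a = 7, which is -837/38.


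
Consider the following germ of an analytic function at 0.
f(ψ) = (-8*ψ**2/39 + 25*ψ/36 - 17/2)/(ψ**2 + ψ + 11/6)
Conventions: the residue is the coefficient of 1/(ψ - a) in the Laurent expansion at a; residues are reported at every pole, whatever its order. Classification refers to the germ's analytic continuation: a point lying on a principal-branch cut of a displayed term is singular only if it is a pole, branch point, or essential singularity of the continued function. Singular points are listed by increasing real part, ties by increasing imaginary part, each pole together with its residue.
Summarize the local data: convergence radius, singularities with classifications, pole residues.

Radius of convergence at 0: (1/6)*sqrt(66).
At (-1/2) - ((1/6)*sqrt(57))*i: a pole of order 1; residue (421/936) - ((2675/5928)*sqrt(57))*i.
At (-1/2) + ((1/6)*sqrt(57))*i: a pole of order 1; residue (421/936) + ((2675/5928)*sqrt(57))*i.

Denominator factor (ψ**2 + ψ + 11/6): discriminant -19/3, complex-conjugate roots (-1/2) + ((1/6)*sqrt(57))*i and (-1/2) - ((1/6)*sqrt(57))*i; poles of order 1, moduli (1/6)*sqrt(66) and (1/6)*sqrt(66).
The radius of convergence is the smallest modulus among the singular points: (1/6)*sqrt(66).
The factor ψ**2 + ψ + 11/6 splits as (ψ - a)(ψ - a') with a = (-1/2) - ((1/6)*sqrt(57))*i, a' = (-1/2) + ((1/6)*sqrt(57))*i. At the order-1 pole a set g(ψ) = (ψ - a)*f(ψ) = [-8*ψ**2/39 + 25*ψ/36 - 17/2] / (ψ - a').
Simple pole: residue = g(a) at a = (-1/2) - ((1/6)*sqrt(57))*i, which is (421/936) - ((2675/5928)*sqrt(57))*i.
The factor ψ**2 + ψ + 11/6 splits as (ψ - a)(ψ - a') with a = (-1/2) + ((1/6)*sqrt(57))*i, a' = (-1/2) - ((1/6)*sqrt(57))*i. At the order-1 pole a set g(ψ) = (ψ - a)*f(ψ) = [-8*ψ**2/39 + 25*ψ/36 - 17/2] / (ψ - a').
Simple pole: residue = g(a) at a = (-1/2) + ((1/6)*sqrt(57))*i, which is (421/936) + ((2675/5928)*sqrt(57))*i.
List the singular points by increasing real part (a conjugate pair: the negative imaginary part first).


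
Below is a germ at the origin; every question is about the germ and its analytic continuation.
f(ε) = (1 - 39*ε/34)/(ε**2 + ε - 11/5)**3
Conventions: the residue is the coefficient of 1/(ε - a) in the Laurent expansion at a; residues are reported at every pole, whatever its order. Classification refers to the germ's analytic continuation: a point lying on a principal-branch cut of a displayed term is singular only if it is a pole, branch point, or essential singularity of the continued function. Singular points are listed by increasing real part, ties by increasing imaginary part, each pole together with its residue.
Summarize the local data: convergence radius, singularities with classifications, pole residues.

Radius of convergence at 0: -1/2 + (7/10)*sqrt(5).
At -1/2 - (7/10)*sqrt(5): a pole of order 3; residue -(8025/571438)*sqrt(5).
At -1/2 + (7/10)*sqrt(5): a pole of order 3; residue (8025/571438)*sqrt(5).

Denominator factor (ε**2 + ε - 11/5)^3: discriminant 49/5, real irrational roots -1/2 + (7/10)*sqrt(5) and -1/2 - (7/10)*sqrt(5); poles of order 3, moduli -1/2 + (7/10)*sqrt(5) and 1/2 + (7/10)*sqrt(5).
The radius of convergence is the smallest modulus among the singular points: -1/2 + (7/10)*sqrt(5).
The factor ε**2 + ε - 11/5 splits as (ε - a)(ε - a') with a = -1/2 - (7/10)*sqrt(5), a' = -1/2 + (7/10)*sqrt(5). At the order-3 pole a set g(ε) = (ε - a)^3*f(ε) = [1 - 39*ε/34] / (ε - a')^3.
Order-3 pole: residue = g''(a)/2; g''(-1/2 - (7/10)*sqrt(5)) = -(8025/285719)*sqrt(5), so the residue is -(8025/571438)*sqrt(5).
The factor ε**2 + ε - 11/5 splits as (ε - a)(ε - a') with a = -1/2 + (7/10)*sqrt(5), a' = -1/2 - (7/10)*sqrt(5). At the order-3 pole a set g(ε) = (ε - a)^3*f(ε) = [1 - 39*ε/34] / (ε - a')^3.
Order-3 pole: residue = g''(a)/2; g''(-1/2 + (7/10)*sqrt(5)) = (8025/285719)*sqrt(5), so the residue is (8025/571438)*sqrt(5).
List the singular points by increasing real part (a conjugate pair: the negative imaginary part first).


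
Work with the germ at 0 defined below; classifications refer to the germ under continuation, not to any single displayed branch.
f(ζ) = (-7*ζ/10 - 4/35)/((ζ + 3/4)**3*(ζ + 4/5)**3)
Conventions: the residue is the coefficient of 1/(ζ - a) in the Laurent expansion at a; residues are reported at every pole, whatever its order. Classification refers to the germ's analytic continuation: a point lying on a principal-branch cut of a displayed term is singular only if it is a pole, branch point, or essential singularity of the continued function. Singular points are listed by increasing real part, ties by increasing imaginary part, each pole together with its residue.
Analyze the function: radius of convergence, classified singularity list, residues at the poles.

Denominator factor (ζ + 3/4)^3: pole of order 3 at -3/4, modulus 3/4.
Denominator factor (ζ + 4/5)^3: pole of order 3 at -4/5, modulus 4/5.
The radius of convergence is the smallest modulus among the singular points: 3/4.
At the order-3 pole -4/5 set g(ζ) = (ζ - (-4/5))^3*f(ζ) = (-7*ζ/10 - 4/35)/(ζ + 3/4)**3.
Order-3 pole: residue = g''(a)/2; g''(-4/5) = -115104000/7, so the residue is -57552000/7.
At the order-3 pole -3/4 set g(ζ) = (ζ - (-3/4))^3*f(ζ) = (-7*ζ/10 - 4/35)/(ζ + 4/5)**3.
Order-3 pole: residue = g''(a)/2; g''(-3/4) = 115104000/7, so the residue is 57552000/7.
List the singular points by increasing real part (a conjugate pair: the negative imaginary part first).

Radius of convergence at 0: 3/4.
At -4/5: a pole of order 3; residue -57552000/7.
At -3/4: a pole of order 3; residue 57552000/7.


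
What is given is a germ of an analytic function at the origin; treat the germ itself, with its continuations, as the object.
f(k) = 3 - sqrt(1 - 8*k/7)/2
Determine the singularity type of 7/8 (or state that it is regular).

The point is an algebraic (square-root) branch point.

The term (-1/2)*sqrt(1 - k/(7/8)) has argument 1 - 7/8/(7/8) = 0 at 7/8: a square-root (algebraic, two-sheeted) branch point; the remaining terms are analytic or single-valued there.


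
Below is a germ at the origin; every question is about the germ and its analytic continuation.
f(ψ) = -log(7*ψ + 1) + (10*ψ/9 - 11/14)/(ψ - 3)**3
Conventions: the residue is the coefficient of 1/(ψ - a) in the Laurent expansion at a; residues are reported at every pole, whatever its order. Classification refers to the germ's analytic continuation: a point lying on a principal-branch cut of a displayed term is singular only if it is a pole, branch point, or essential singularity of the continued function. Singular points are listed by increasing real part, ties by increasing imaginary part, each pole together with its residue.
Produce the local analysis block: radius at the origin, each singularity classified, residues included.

Radius of convergence at 0: 1/7.
At -1/7: a logarithmic branch point.
At 3: a pole of order 3; residue 0.

Denominator factor (ψ - 3)^3: pole of order 3 at 3, modulus 3.
Branch term (-1)*log(1 - ψ/(-1/7)): its argument vanishes at ψ = -1/7, a logarithmic branch point, modulus 1/7.
The radius of convergence is the smallest modulus among the singular points: 1/7.
The branch term is analytic at 3 and contributes nothing to the residue; only the rational part matters.
At the order-3 pole 3 set g(ψ) = (ψ - (3))^3*(rational part) = 10*ψ/9 - 11/14.
Order-3 pole: residue = g''(a)/2; g''(3) = 0, so the residue is 0.
List the singular points by increasing real part (a conjugate pair: the negative imaginary part first).


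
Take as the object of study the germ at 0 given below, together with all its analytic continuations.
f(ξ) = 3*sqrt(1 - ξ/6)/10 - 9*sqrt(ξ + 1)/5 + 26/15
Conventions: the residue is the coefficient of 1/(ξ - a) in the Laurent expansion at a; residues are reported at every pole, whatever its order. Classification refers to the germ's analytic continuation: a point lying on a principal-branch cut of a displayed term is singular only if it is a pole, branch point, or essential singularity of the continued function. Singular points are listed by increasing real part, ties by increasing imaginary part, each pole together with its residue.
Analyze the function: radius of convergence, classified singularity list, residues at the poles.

Branch term (3/10)*sqrt(1 - ξ/(6)): its argument vanishes at ξ = 6, a square-root branch point, modulus 6.
Branch term (-9/5)*sqrt(1 - ξ/(-1)): its argument vanishes at ξ = -1, a square-root branch point, modulus 1.
The radius of convergence is the smallest modulus among the singular points: 1.
List the singular points by increasing real part (a conjugate pair: the negative imaginary part first).

Radius of convergence at 0: 1.
At -1: an algebraic (square-root) branch point.
At 6: an algebraic (square-root) branch point.


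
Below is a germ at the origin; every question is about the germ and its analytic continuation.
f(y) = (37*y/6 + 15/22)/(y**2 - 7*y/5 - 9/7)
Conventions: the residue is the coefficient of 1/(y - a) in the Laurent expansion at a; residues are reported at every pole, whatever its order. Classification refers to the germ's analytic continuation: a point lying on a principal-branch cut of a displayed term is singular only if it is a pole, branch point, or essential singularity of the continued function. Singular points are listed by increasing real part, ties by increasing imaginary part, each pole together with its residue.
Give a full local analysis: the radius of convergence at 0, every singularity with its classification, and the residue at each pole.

Denominator factor (y**2 - 7*y/5 - 9/7): discriminant 1243/175, real irrational roots 7/10 + (1/70)*sqrt(8701) and 7/10 - (1/70)*sqrt(8701); poles of order 1, moduli 7/10 + (1/70)*sqrt(8701) and -7/10 + (1/70)*sqrt(8701).
The radius of convergence is the smallest modulus among the singular points: -7/10 + (1/70)*sqrt(8701).
The factor y**2 - 7*y/5 - 9/7 splits as (y - a)(y - a') with a = 7/10 - (1/70)*sqrt(8701), a' = 7/10 + (1/70)*sqrt(8701). At the order-1 pole a set g(y) = (y - a)*f(y) = [37*y/6 + 15/22] / (y - a').
Simple pole: residue = g(a) at a = 7/10 - (1/70)*sqrt(8701), which is 37/12 - (3299/164076)*sqrt(8701).
The factor y**2 - 7*y/5 - 9/7 splits as (y - a)(y - a') with a = 7/10 + (1/70)*sqrt(8701), a' = 7/10 - (1/70)*sqrt(8701). At the order-1 pole a set g(y) = (y - a)*f(y) = [37*y/6 + 15/22] / (y - a').
Simple pole: residue = g(a) at a = 7/10 + (1/70)*sqrt(8701), which is 37/12 + (3299/164076)*sqrt(8701).
List the singular points by increasing real part (a conjugate pair: the negative imaginary part first).

Radius of convergence at 0: -7/10 + (1/70)*sqrt(8701).
At 7/10 - (1/70)*sqrt(8701): a pole of order 1; residue 37/12 - (3299/164076)*sqrt(8701).
At 7/10 + (1/70)*sqrt(8701): a pole of order 1; residue 37/12 + (3299/164076)*sqrt(8701).


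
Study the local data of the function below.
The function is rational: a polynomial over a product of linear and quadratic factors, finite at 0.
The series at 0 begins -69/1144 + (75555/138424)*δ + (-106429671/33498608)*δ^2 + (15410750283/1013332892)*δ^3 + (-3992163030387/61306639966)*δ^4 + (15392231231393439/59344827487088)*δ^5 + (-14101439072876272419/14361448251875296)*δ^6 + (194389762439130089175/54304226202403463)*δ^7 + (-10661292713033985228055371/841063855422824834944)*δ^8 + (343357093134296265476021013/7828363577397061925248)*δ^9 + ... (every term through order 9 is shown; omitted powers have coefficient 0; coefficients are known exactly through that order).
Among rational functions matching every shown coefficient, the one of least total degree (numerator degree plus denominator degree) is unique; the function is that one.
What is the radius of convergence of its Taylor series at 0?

No rational of total degree below 8 reproduces all 10 coefficients; solving the [0/8] Pade equations on them gives f(δ) = -23/(13*(δ**2 + 2*δ/11 + 11/3)*(δ**2 + 6*δ + 2)**3), whose expansion matches every shown term.
Denominator factor (δ**2 + 6*δ + 2)^3: discriminant 28, real irrational roots -3 + sqrt(7) and -3 - sqrt(7); poles of order 3, moduli 3 - sqrt(7) and 3 + sqrt(7).
Denominator factor (δ**2 + 2*δ/11 + 11/3): discriminant -5312/363, complex-conjugate roots (-1/11) + ((4/33)*sqrt(249))*i and (-1/11) - ((4/33)*sqrt(249))*i; poles of order 1, moduli (1/3)*sqrt(33) and (1/3)*sqrt(33).
The radius of convergence is the smallest modulus among the singular points: 3 - sqrt(7).

The radius of convergence is 3 - sqrt(7).


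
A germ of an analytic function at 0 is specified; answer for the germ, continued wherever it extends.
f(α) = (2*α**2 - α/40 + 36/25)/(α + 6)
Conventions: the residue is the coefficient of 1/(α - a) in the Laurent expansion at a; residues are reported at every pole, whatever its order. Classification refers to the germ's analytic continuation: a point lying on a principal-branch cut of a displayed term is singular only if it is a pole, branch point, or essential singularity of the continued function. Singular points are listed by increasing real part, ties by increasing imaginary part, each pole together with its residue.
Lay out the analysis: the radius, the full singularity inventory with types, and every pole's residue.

Radius of convergence at 0: 6.
At -6: a pole of order 1; residue 7359/100.

Denominator factor (α + 6): pole of order 1 at -6, modulus 6.
The radius of convergence is the smallest modulus among the singular points: 6.
At the order-1 pole -6 set g(α) = (α - (-6))*f(α) = 2*α**2 - α/40 + 36/25.
Simple pole: residue = g(a) at a = -6, which is 7359/100.


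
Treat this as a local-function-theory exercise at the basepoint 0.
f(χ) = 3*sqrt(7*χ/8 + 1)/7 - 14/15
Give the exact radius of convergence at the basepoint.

Branch term (3/7)*sqrt(1 - χ/(-8/7)): its argument vanishes at χ = -8/7, a square-root branch point, modulus 8/7.
The radius of convergence is the smallest modulus among the singular points: 8/7.

The radius of convergence is 8/7.


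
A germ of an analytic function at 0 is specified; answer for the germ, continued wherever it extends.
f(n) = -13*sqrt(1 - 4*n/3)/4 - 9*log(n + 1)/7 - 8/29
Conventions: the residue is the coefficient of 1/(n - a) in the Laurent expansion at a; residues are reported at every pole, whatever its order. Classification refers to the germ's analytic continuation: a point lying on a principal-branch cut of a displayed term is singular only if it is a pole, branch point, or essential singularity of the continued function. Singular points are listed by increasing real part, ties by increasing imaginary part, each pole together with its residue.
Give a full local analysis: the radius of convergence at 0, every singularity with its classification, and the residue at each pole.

Branch term (-9/7)*log(1 - n/(-1)): its argument vanishes at n = -1, a logarithmic branch point, modulus 1.
Branch term (-13/4)*sqrt(1 - n/(3/4)): its argument vanishes at n = 3/4, a square-root branch point, modulus 3/4.
The radius of convergence is the smallest modulus among the singular points: 3/4.
List the singular points by increasing real part (a conjugate pair: the negative imaginary part first).

Radius of convergence at 0: 3/4.
At -1: a logarithmic branch point.
At 3/4: an algebraic (square-root) branch point.


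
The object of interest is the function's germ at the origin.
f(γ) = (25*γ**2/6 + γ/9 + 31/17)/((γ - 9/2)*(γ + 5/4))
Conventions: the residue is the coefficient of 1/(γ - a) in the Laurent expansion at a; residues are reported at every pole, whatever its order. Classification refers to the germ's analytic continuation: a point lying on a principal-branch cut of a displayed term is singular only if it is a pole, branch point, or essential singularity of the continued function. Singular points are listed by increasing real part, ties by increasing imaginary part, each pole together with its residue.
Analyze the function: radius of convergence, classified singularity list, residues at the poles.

Denominator factor (γ + 5/4): pole of order 1 at -5/4, modulus 5/4.
Denominator factor (γ - 9/2): pole of order 1 at 9/2, modulus 9/2.
The radius of convergence is the smallest modulus among the singular points: 5/4.
At the order-1 pole -5/4 set g(γ) = (γ - (-5/4))*f(γ) = (25*γ**2/6 + γ/9 + 31/17)/(γ - 9/2).
Simple pole: residue = g(a) at a = -5/4, which is -40123/28152.
At the order-1 pole 9/2 set g(γ) = (γ - (9/2))*f(γ) = (25*γ**2/6 + γ/9 + 31/17)/(γ + 5/4).
Simple pole: residue = g(a) at a = 9/2, which is 11791/782.
List the singular points by increasing real part (a conjugate pair: the negative imaginary part first).

Radius of convergence at 0: 5/4.
At -5/4: a pole of order 1; residue -40123/28152.
At 9/2: a pole of order 1; residue 11791/782.


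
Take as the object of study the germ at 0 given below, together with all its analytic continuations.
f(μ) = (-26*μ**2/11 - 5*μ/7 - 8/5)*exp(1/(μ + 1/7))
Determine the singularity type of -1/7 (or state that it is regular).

The exponent 1/(μ - (-1/7)) has a pole at -1/7, so exp(1/(μ - (-1/7))) takes every nonzero value near it: an essential singularity (not a pole of any order).

The point is an essential singularity.


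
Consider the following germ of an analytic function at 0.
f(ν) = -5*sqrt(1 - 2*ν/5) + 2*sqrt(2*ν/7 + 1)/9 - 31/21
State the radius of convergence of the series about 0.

Branch term (2/9)*sqrt(1 - ν/(-7/2)): its argument vanishes at ν = -7/2, a square-root branch point, modulus 7/2.
Branch term (-5)*sqrt(1 - ν/(5/2)): its argument vanishes at ν = 5/2, a square-root branch point, modulus 5/2.
The radius of convergence is the smallest modulus among the singular points: 5/2.

The radius of convergence is 5/2.


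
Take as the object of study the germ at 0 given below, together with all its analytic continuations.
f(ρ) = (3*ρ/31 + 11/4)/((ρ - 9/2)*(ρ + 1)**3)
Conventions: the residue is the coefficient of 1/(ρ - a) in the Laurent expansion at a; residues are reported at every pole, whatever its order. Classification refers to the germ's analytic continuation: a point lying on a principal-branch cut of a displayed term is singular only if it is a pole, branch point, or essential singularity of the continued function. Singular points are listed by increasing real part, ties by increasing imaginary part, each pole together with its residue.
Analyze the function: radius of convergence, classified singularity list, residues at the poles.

Radius of convergence at 0: 1.
At -1: a pole of order 3; residue -790/41261.
At 9/2: a pole of order 1; residue 790/41261.

Denominator factor (ρ + 1)^3: pole of order 3 at -1, modulus 1.
Denominator factor (ρ - 9/2): pole of order 1 at 9/2, modulus 9/2.
The radius of convergence is the smallest modulus among the singular points: 1.
At the order-3 pole -1 set g(ρ) = (ρ - (-1))^3*f(ρ) = (3*ρ/31 + 11/4)/(ρ - 9/2).
Order-3 pole: residue = g''(a)/2; g''(-1) = -1580/41261, so the residue is -790/41261.
At the order-1 pole 9/2 set g(ρ) = (ρ - (9/2))*f(ρ) = (3*ρ/31 + 11/4)/(ρ + 1)**3.
Simple pole: residue = g(a) at a = 9/2, which is 790/41261.
List the singular points by increasing real part (a conjugate pair: the negative imaginary part first).


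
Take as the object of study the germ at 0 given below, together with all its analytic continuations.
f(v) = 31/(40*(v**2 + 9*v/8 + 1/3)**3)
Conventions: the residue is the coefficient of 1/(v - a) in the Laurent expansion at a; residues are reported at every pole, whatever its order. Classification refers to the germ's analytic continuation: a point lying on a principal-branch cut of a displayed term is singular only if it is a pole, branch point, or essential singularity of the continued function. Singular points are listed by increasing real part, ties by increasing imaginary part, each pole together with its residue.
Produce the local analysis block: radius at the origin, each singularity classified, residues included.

Radius of convergence at 0: (1/3)*sqrt(3).
At (-9/16) - ((1/48)*sqrt(39))*i: a pole of order 3; residue ((6856704/10985)*sqrt(39))*i.
At (-9/16) + ((1/48)*sqrt(39))*i: a pole of order 3; residue -((6856704/10985)*sqrt(39))*i.

Denominator factor (v**2 + 9*v/8 + 1/3)^3: discriminant -13/192, complex-conjugate roots (-9/16) + ((1/48)*sqrt(39))*i and (-9/16) - ((1/48)*sqrt(39))*i; poles of order 3, moduli (1/3)*sqrt(3) and (1/3)*sqrt(3).
The radius of convergence is the smallest modulus among the singular points: (1/3)*sqrt(3).
The factor v**2 + 9*v/8 + 1/3 splits as (v - a)(v - a') with a = (-9/16) - ((1/48)*sqrt(39))*i, a' = (-9/16) + ((1/48)*sqrt(39))*i. At the order-3 pole a set g(v) = (v - a)^3*f(v) = [31/40] / (v - a')^3.
Order-3 pole: residue = g''(a)/2; g''((-9/16) - ((1/48)*sqrt(39))*i) = ((13713408/10985)*sqrt(39))*i, so the residue is ((6856704/10985)*sqrt(39))*i.
The factor v**2 + 9*v/8 + 1/3 splits as (v - a)(v - a') with a = (-9/16) + ((1/48)*sqrt(39))*i, a' = (-9/16) - ((1/48)*sqrt(39))*i. At the order-3 pole a set g(v) = (v - a)^3*f(v) = [31/40] / (v - a')^3.
Order-3 pole: residue = g''(a)/2; g''((-9/16) + ((1/48)*sqrt(39))*i) = -((13713408/10985)*sqrt(39))*i, so the residue is -((6856704/10985)*sqrt(39))*i.
List the singular points by increasing real part (a conjugate pair: the negative imaginary part first).


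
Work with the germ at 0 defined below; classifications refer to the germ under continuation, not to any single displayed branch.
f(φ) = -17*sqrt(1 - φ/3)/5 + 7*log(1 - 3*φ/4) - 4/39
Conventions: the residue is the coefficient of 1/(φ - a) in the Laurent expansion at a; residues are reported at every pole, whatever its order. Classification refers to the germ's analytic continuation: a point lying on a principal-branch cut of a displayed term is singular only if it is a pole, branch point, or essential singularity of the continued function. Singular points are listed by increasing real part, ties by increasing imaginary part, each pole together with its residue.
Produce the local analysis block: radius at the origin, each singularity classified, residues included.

Radius of convergence at 0: 4/3.
At 4/3: a logarithmic branch point.
At 3: an algebraic (square-root) branch point.

Branch term (-17/5)*sqrt(1 - φ/(3)): its argument vanishes at φ = 3, a square-root branch point, modulus 3.
Branch term (7)*log(1 - φ/(4/3)): its argument vanishes at φ = 4/3, a logarithmic branch point, modulus 4/3.
The radius of convergence is the smallest modulus among the singular points: 4/3.
List the singular points by increasing real part (a conjugate pair: the negative imaginary part first).


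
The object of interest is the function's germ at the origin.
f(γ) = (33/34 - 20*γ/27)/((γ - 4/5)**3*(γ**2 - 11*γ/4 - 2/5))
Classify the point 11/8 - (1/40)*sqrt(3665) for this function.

The point is a pole of order 1.

The denominator factor γ**2 - 11*γ/4 - 2/5 vanishes at 11/8 - (1/40)*sqrt(3665) and appears to the power 1; the numerator there equals -22/459 + (1/54)*sqrt(3665), nonzero, and no other factor vanishes.
Hence a pole whose order is the multiplicity, 1.


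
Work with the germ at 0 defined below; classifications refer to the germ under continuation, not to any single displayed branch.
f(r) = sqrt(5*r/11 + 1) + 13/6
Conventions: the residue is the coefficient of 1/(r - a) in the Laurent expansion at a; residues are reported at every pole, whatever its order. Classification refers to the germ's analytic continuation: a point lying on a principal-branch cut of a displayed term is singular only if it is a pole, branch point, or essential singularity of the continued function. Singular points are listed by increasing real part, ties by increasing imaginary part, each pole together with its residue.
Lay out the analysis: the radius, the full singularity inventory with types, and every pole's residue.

Branch term (1)*sqrt(1 - r/(-11/5)): its argument vanishes at r = -11/5, a square-root branch point, modulus 11/5.
The radius of convergence is the smallest modulus among the singular points: 11/5.

Radius of convergence at 0: 11/5.
At -11/5: an algebraic (square-root) branch point.


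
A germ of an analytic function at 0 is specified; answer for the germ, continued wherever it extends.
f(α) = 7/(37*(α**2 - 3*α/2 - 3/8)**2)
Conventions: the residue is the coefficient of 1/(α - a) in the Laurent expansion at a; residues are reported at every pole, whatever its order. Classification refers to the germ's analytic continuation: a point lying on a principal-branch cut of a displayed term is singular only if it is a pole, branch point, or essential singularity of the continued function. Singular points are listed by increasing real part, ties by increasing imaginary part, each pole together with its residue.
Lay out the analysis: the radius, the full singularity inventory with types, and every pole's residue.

Radius of convergence at 0: -3/4 + (1/4)*sqrt(15).
At 3/4 - (1/4)*sqrt(15): a pole of order 2; residue (112/8325)*sqrt(15).
At 3/4 + (1/4)*sqrt(15): a pole of order 2; residue -(112/8325)*sqrt(15).
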